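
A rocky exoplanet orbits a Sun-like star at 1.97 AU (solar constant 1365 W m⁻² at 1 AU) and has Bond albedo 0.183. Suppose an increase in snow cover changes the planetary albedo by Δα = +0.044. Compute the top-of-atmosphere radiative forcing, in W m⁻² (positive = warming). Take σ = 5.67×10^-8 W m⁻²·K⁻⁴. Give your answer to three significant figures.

Irradiance scales as 1/d², so S = 1365 W m⁻² × (1/1.97)² = 351.7 W m⁻².
The change in absorbed flux is Δ[S(1−α)/4] = −SΔα/4 = -3.869 W m⁻².

-3.87 W m⁻²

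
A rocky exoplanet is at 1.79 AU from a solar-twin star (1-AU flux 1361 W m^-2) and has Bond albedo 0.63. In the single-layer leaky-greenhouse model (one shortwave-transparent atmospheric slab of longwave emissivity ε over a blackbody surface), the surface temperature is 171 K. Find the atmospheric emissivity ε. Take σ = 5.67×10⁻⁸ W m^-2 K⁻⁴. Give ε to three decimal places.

0.379

By the inverse-square law, S = 1361/1.79² = 424.8 W m^-2.
TOA balance gives T_e = 162.2 K.
Inverting T_s⁴ = 2T_e⁴/(2−ε): (T_e/T_s)⁴ = 0.8105, so ε = 2(1 − 0.8105) = 0.3791.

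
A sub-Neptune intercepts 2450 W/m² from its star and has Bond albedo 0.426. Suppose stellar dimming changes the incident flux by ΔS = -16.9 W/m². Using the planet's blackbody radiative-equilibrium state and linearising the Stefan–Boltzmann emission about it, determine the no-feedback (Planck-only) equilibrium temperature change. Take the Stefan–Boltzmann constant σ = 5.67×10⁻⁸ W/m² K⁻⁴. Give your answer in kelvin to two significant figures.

Unperturbed T_e = [2450·(1−0.426)/(4σ)]^¼ = 280.6 K.
ΔF = Δ[S(1−α)]/4 = (1−0.426)·-16.9/4 = -2.425 W/m².
Linearising σT⁴ gives d(σT⁴)/dT = 4σT_e³ = 5.012 W/m² per K.
ΔT₀ = ΔF/λ_P = -2.425/5.012 = -0.484 K.

-0.48 K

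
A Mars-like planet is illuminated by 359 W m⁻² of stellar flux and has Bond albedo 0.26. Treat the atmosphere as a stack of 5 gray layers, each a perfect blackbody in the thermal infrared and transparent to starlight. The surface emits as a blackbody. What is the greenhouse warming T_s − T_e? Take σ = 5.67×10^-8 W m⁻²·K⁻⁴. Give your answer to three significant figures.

Top-of-atmosphere balance: σT_e⁴ = S(1−α)/4 = 66.42 W m⁻² → T_e = 185.0 K.
Surface: T_s = (6)^¼·T_e = 289.5 K.
So the greenhouse effect raises the surface by 289.5 − 185.0 = 104.5 K.

105 kelvin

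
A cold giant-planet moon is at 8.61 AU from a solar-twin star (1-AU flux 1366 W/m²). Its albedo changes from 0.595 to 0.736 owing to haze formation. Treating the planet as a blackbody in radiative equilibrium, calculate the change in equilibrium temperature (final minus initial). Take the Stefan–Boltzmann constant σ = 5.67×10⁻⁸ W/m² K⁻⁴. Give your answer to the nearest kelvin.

-8 K

Flux at the orbit: S = 1366/(8.61)² = 18.43 W/m².
Before: T₁ = [18.43·0.405/(4σ)]^(1/4) = 75.74 K.
After:  T₂ = [18.43·0.264/(4σ)]^(1/4) = 68.05 K.
Change: 68.05 − 75.74 = -7.684 K.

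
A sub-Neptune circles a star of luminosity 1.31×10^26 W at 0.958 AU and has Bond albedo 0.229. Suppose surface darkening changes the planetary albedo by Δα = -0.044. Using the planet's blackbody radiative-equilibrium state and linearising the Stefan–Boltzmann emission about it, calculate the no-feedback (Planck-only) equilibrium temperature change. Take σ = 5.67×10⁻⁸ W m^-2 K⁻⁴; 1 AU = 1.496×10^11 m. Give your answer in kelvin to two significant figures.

2.9 K

Orbital distance: d = 0.958 AU = 1.433×10^11 m.
Flux at the orbit: S = L/(4πd²) = 1.31×10^26/(4π·(1.43×10^11)²) = 507.5 W m^-2.
Unperturbed T_e = [507.5·(1−0.229)/(4σ)]^¼ = 203.8 K.
ΔF = −(S/4)Δα = −(507.5/4)×(-0.044) = 5.583 W m^-2.
Linearising σT⁴ gives d(σT⁴)/dT = 4σT_e³ = 1.920 W m^-2 per K.
ΔT₀ = ΔF/λ_P = 5.583/1.920 = 2.91 K.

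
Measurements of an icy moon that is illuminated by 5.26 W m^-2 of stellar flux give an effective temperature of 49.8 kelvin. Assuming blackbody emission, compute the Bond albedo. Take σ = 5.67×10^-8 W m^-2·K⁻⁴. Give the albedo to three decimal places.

Rearranging the radiative balance, α = 1 − 4σT⁴/S.
σT⁴ = 0.3487 W m^-2, so 4σT⁴ = 1.395 W m^-2.
1−α = 1.395/5.260 = 0.2652, so α = 0.7348.

0.735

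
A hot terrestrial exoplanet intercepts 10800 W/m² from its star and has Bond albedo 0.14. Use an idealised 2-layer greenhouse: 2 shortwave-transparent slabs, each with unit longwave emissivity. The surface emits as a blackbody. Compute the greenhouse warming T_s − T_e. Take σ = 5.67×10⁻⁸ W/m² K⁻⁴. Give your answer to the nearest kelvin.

Top-of-atmosphere balance: σT_e⁴ = S(1−α)/4 = 2322 W/m² → T_e = 449.9 K.
Surface: T_s = (3)^¼·T_e = 592.0 K.
So the greenhouse effect raises the surface by 592.0 − 449.9 = 142.2 K.

142 K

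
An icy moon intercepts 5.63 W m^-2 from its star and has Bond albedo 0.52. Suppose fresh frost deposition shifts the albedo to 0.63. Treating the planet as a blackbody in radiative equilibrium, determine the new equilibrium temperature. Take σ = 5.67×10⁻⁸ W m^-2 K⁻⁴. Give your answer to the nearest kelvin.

T₂ = [S(1−α₂)/(4σ)]^(1/4) = [5.630·0.37/(4σ)]^(1/4) = 55.05 K.

55 K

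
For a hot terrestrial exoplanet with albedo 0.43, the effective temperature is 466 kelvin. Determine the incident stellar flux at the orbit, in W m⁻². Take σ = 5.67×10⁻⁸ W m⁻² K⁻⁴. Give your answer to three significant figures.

Invert the energy balance for S: S = 4σT⁴/(1−α).
σT⁴ = 5.67×10⁻⁸·(466)⁴ = 2674 W m⁻².
So S = 4×2674/(1−0.43) = 18760 W m⁻².

18800 W m⁻²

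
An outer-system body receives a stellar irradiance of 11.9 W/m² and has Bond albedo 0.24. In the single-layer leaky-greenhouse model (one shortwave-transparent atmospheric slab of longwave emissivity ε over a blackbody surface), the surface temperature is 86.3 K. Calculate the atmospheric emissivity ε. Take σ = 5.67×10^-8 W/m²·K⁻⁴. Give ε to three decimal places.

0.562

First, T_e = [11.90·(1−0.24)/(4σ)]^(1/4) = 79.47 K.
T_s⁴ = T_e⁴·2/(2−ε) → ε = 2 − 2(T_e/T_s)⁴ = 2 − 2·(79.47/86.3)⁴ = 0.5622.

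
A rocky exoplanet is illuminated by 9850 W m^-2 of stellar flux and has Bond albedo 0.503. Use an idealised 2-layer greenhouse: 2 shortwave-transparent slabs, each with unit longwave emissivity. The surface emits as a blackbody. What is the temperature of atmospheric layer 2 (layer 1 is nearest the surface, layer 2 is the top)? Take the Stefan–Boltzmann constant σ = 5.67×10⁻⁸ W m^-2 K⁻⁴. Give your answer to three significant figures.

383 kelvin

Top-of-atmosphere balance: σT_e⁴ = S(1−α)/4 = 1224 W m^-2 → T_e = 383.3 K.
In the N-layer model, layer k (counted from the surface) has T_k = (N+1−k)^(1/4)·T_e.
With k = 2: T_2 = (2+1−2)^¼·383.3 K = 383.3 K.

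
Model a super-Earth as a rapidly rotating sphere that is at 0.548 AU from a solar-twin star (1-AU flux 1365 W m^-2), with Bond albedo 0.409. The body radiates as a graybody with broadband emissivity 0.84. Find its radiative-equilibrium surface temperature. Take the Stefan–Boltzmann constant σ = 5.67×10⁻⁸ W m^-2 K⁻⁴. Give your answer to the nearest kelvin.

345 K

Irradiance scales as 1/d², so S = 1365 W m^-2 × (1/0.548)² = 4545 W m^-2.
The planet absorbs (1−α)S over its disc πR² and re-emits over 4πR², so the mean absorbed flux is (1−0.409)·4545/4 = 671.6 W m^-2.
Equating to εσT⁴ with ε = 0.84: T = (671.6/0.84σ)^(1/4) = 344.6 K.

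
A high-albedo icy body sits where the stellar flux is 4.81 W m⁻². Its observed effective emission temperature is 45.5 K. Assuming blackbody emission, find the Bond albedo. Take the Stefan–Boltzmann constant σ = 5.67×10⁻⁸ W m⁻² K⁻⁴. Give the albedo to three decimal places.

0.798

Energy balance: S(1−α)/4 = σT⁴, so 1−α = 4σT⁴/S.
4σT⁴ = 4·5.67×10⁻⁸·(45.5)⁴ = 0.9721 W m⁻².
Hence α = 1 − 0.9721/4.810 = 0.7979.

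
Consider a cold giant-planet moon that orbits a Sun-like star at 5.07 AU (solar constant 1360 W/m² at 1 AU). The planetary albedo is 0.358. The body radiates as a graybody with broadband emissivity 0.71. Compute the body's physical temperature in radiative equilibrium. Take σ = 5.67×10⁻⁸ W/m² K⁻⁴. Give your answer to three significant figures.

By the inverse-square law, S = 1360/5.07² = 52.91 W/m².
Averaging over the sphere, the absorbed flux is S(1−α)/4 = 8.492 W/m².
Radiative balance εσT⁴ = 8.492 gives T = [8.492/(0.71·σ)]^(1/4) = 120.5 K.

121 K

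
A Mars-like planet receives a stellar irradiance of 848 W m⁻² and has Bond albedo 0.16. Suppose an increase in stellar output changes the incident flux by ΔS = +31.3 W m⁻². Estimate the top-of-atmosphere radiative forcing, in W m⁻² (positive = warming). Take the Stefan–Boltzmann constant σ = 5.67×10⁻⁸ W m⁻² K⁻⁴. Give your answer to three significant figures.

6.57 W m⁻²

TOA radiative forcing: ΔF = (1−α)ΔS/4 = 0.84·(+31.3)/4 = 6.573 W m⁻².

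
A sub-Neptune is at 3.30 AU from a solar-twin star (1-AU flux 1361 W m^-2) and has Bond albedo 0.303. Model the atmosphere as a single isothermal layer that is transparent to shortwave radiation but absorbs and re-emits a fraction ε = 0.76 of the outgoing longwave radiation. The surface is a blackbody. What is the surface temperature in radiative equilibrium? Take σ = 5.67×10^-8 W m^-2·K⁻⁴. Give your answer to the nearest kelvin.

Flux at the orbit: S = 1361/(3.30)² = 125.0 W m^-2.
At the top of the atmosphere, σT_e⁴ = S(1−α)/4 = 21.78 W m^-2, giving T_e = 140.0 K.
The surface balance (absorbed SW + ε·downward IR = σT_s⁴) with T_a⁴ = T_s⁴/2 reduces to T_s = T_e·[2/(2−ε)]^¼ = 157.8 K.

158 K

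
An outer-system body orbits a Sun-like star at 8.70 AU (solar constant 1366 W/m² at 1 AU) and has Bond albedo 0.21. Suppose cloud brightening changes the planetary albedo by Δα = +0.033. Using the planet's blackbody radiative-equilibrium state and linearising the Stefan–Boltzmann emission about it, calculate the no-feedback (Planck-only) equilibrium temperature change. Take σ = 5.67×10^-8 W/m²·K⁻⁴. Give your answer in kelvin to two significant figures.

By the inverse-square law, S = 1366/8.70² = 18.05 W/m².
Unperturbed T_e = [18.05·(1−0.21)/(4σ)]^¼ = 89.04 K.
ΔF = −(S/4)Δα = −(18.05/4)×(+0.033) = -0.1489 W/m².
Linearising σT⁴ gives d(σT⁴)/dT = 4σT_e³ = 0.1601 W/m² per K.
ΔT₀ = ΔF/λ_P = -0.1489/0.1601 = -0.930 K.

-0.93 K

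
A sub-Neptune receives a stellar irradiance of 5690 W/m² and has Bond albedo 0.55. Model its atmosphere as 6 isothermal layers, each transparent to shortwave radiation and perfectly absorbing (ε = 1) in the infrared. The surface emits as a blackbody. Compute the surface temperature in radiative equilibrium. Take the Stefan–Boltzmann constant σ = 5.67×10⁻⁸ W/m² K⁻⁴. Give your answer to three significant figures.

530 kelvin

Top-of-atmosphere balance: σT_e⁴ = S(1−α)/4 = 640.1 W/m² → T_e = 326.0 K.
Layer-by-layer balance gives σT_s⁴ = (N+1)σT_e⁴, so T_s = 7^¼·326.0 = 530.2 K.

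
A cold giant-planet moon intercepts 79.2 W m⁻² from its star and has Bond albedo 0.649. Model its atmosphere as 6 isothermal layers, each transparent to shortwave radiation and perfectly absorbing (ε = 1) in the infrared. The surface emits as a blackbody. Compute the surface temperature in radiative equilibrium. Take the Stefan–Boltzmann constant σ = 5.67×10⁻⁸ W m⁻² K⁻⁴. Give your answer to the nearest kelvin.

171 K

OLR = S(1−α)/4 = 6.950 W m⁻²; the top layer radiates at T_e = 105.2 K.
Layer-by-layer balance gives σT_s⁴ = (N+1)σT_e⁴, so T_s = 7^¼·105.2 = 171.1 K.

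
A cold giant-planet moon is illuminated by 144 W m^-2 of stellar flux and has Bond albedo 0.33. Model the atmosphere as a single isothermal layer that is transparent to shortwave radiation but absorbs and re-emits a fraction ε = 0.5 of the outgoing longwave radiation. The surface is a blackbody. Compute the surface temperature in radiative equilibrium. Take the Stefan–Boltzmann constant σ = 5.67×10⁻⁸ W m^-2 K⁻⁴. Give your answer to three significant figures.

Effective emission temperature (TOA balance): σT_e⁴ = S(1−α)/4 = 24.12 W m^-2 → T_e = 143.6 K.
The surface balance (absorbed SW + ε·downward IR = σT_s⁴) with T_a⁴ = T_s⁴/2 reduces to T_s = T_e·[2/(2−ε)]^¼ = 154.3 K.

154 K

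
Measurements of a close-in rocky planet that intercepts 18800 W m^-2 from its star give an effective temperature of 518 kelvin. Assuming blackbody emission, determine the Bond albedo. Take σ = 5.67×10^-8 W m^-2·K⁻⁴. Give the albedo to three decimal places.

Energy balance: S(1−α)/4 = σT⁴, so 1−α = 4σT⁴/S.
4σT⁴ = 4·5.67×10⁻⁸·(518)⁴ = 16330 W m^-2.
1−α = 16330/18800 = 0.8686, so α = 0.1314.

0.131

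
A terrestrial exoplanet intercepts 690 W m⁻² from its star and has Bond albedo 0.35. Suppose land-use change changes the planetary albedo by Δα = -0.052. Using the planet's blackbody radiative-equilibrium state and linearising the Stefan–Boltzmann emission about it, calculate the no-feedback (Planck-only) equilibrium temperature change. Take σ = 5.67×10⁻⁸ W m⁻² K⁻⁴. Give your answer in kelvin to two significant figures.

4.2 K

Unperturbed T_e = [690.0·(1−0.35)/(4σ)]^¼ = 210.9 K.
The change in absorbed flux is Δ[S(1−α)/4] = −SΔα/4 = 8.970 W m⁻².
Planck response: λ_P = 4σT_e³ = 4·5.67×10⁻⁸·(210.9)³ = 2.127 W m⁻²/K.
ΔT₀ = ΔF/λ_P = 8.970/2.127 = 4.22 K.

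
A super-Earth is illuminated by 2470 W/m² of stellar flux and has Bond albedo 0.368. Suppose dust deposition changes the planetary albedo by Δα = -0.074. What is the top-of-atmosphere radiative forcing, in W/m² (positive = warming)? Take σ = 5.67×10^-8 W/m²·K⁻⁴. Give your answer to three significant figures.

45.7 W/m²

ΔF = −(S/4)Δα = −(2470/4)×(-0.074) = 45.70 W/m².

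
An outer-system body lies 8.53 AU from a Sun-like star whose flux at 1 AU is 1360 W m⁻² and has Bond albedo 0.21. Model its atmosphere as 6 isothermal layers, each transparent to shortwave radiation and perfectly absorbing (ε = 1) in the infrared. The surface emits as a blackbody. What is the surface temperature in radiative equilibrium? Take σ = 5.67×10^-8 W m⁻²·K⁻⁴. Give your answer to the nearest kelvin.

By the inverse-square law, S = 1360/8.53² = 18.69 W m⁻².
The effective emission temperature is T_e = [S(1−α)/(4σ)]^¼ = 89.83 K.
With N = 6 opaque layers, T_s = (N+1)^(1/4)·T_e = 7^(1/4)·89.83 = 146.1 K.

146 K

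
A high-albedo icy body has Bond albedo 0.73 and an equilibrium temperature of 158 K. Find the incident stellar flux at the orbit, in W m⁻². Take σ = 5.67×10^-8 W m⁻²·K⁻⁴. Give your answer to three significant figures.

Invert the energy balance for S: S = 4σT⁴/(1−α).
The emitted flux is σT⁴ = 35.34 W m⁻².
So S = 4×35.34/(1−0.73) = 523.5 W m⁻².

523 W m⁻²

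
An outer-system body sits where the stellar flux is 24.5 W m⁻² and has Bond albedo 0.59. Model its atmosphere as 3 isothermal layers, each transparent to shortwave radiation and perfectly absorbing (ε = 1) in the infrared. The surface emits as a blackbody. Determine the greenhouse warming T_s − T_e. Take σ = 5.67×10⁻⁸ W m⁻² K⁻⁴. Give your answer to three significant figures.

33.8 K

Top-of-atmosphere balance: σT_e⁴ = S(1−α)/4 = 2.511 W m⁻² → T_e = 81.58 K.
Surface: T_s = (4)^¼·T_e = 115.4 K.
Warming: T_s − T_e = 33.79 K.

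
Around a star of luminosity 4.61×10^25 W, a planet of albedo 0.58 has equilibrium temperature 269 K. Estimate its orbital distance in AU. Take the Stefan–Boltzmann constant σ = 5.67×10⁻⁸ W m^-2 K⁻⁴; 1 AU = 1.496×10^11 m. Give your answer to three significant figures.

0.241 AU

The flux needed for this T is 4σT⁴/(1−0.58) = 2828 W m^-2.
Then d = [L/(4πS)]^(1/2) = 3.602×10^10 m, i.e. 0.2408 AU.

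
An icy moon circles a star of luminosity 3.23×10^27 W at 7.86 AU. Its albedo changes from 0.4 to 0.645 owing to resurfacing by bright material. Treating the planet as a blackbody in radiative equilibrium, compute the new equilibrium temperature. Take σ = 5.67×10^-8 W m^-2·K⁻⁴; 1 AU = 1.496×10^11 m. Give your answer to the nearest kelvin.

131 K

Orbital distance: d = 7.86 AU = 1.176×10^12 m.
Flux at the orbit: S = L/(4πd²) = 3.23×10^27/(4π·(1.18×10^12)²) = 185.9 W m^-2.
T₂ = [S(1−α₂)/(4σ)]^(1/4) = [185.9·0.355/(4σ)]^(1/4) = 130.6 K.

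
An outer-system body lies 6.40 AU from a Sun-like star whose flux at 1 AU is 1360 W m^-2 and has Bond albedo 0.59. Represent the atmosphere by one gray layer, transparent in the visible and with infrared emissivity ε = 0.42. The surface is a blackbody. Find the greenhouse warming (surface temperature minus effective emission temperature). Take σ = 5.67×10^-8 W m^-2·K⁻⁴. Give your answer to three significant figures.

5.34 K

Irradiance scales as 1/d², so S = 1360 W m^-2 × (1/6.40)² = 33.20 W m^-2.
Effective emission temperature (TOA balance): σT_e⁴ = S(1−α)/4 = 3.403 W m^-2 → T_e = 88.02 K.
The surface balance (absorbed SW + ε·downward IR = σT_s⁴) with T_a⁴ = T_s⁴/2 reduces to T_s = T_e·[2/(2−ε)]^¼ = 93.36 K.
T_s − T_e = 93.36 − 88.02 = 5.343 K.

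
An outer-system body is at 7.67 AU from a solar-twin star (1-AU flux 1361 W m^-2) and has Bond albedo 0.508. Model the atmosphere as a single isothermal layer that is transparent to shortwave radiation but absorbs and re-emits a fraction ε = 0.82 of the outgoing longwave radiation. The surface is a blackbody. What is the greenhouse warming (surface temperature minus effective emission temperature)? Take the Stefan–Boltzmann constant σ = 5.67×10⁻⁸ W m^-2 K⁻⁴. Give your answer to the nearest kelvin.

Flux at the orbit: S = 1361/(7.67)² = 23.13 W m^-2.
At the top of the atmosphere, σT_e⁴ = S(1−α)/4 = 2.846 W m^-2, giving T_e = 84.17 K.
For a single slab of emissivity ε, T_s⁴ = 2T_e⁴/(2−ε); thus T_s = 84.17·(1.695)^(1/4) = 96.04 K.
T_s − T_e = 96.04 − 84.17 = 11.87 K.

12 kelvin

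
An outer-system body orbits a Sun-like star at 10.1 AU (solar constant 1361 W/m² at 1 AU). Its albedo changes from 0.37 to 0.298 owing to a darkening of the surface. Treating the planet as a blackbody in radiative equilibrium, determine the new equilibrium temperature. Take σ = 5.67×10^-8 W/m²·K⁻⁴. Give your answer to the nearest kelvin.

Flux at the orbit: S = 1361/(10.1)² = 13.34 W/m².
T₂ = [S(1−α₂)/(4σ)]^(1/4) = [13.34·0.702/(4σ)]^(1/4) = 80.16 K.

80 K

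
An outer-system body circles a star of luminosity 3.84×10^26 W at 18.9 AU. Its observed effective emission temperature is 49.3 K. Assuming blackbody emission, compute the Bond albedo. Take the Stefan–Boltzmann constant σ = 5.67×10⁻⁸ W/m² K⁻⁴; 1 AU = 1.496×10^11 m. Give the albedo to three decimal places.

Orbital distance: d = 18.9 AU = 2.827×10^12 m.
Flux at the orbit: S = L/(4πd²) = 3.84×10^26/(4π·(2.83×10^12)²) = 3.822 W/m².
Rearranging the radiative balance, α = 1 − 4σT⁴/S.
σT⁴ = 0.3349 W/m², so 4σT⁴ = 1.340 W/m².
1−α = 1.340/3.822 = 0.3505, so α = 0.6495.

0.649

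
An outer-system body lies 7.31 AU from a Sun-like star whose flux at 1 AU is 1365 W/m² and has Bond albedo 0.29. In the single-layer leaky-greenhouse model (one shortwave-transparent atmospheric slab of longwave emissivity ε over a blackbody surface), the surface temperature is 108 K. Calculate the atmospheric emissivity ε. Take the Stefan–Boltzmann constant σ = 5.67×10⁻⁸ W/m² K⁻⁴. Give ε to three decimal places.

0.824

Irradiance scales as 1/d², so S = 1365 W/m² × (1/7.31)² = 25.54 W/m².
First, T_e = [25.54·(1−0.29)/(4σ)]^(1/4) = 94.56 K.
Since (2−ε)/2 = (T_e/T_s)⁴ = 0.5878, ε = 0.8244.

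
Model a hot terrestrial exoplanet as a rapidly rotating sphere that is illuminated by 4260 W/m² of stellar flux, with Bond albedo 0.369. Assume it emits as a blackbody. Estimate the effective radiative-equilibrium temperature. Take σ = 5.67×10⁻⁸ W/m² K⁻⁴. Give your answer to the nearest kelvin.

330 K

Averaging over the sphere, the absorbed flux is S(1−α)/4 = 672.0 W/m².
Set σT⁴ = 672.0 → T = (672.0/σ)^(1/4) = 330.0 K.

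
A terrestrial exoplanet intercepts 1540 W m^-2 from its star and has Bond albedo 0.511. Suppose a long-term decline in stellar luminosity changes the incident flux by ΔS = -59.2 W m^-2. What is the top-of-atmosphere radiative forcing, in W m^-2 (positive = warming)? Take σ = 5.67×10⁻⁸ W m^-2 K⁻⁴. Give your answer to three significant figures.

-7.24 W m^-2

TOA radiative forcing: ΔF = (1−α)ΔS/4 = 0.489·(-59.2)/4 = -7.237 W m^-2.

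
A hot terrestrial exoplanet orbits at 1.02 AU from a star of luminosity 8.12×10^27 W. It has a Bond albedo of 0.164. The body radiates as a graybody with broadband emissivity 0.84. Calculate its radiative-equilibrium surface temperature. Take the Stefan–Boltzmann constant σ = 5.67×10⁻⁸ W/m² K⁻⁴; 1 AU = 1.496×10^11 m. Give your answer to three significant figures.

Orbital distance: d = 1.02 AU = 1.526×10^11 m.
Spreading L over a sphere of radius d: S = 8.12×10^27/(4π·1.53×10^11²) = 27750 W/m².
Absorbed flux (global mean): S(1−α)/4 = 27750·0.836/4 = 5800 W/m².
Equating to εσT⁴ with ε = 0.84: T = (5800/0.84σ)^(1/4) = 590.7 K.

591 K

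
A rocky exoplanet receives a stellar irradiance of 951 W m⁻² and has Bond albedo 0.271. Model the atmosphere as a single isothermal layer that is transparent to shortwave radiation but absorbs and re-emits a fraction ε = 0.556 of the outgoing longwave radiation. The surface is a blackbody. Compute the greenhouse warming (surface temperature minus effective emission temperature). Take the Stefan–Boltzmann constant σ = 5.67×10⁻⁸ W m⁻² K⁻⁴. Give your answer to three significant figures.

19.9 kelvin

The planet radiates to space at T_e = [S(1−α)/(4σ)]^(1/4) = 235.1 K.
The surface balance (absorbed SW + ε·downward IR = σT_s⁴) with T_a⁴ = T_s⁴/2 reduces to T_s = T_e·[2/(2−ε)]^¼ = 255.1 K.
The atmosphere warms the surface by 19.95 K.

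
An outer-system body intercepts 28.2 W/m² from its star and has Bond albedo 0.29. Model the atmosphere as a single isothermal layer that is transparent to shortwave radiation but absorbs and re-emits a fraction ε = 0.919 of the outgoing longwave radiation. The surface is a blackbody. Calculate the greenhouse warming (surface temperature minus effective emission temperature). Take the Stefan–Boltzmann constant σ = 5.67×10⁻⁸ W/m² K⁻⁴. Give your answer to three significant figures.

16.1 K

At the top of the atmosphere, σT_e⁴ = S(1−α)/4 = 5.005 W/m², giving T_e = 96.93 K.
The surface balance (absorbed SW + ε·downward IR = σT_s⁴) with T_a⁴ = T_s⁴/2 reduces to T_s = T_e·[2/(2−ε)]^¼ = 113.0 K.
Greenhouse warming: T_s − T_e = 16.12 K.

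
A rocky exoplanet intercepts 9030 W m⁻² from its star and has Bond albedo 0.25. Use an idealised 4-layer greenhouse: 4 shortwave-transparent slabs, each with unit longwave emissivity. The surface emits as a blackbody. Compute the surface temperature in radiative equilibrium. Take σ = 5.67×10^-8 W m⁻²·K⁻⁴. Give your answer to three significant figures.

OLR = S(1−α)/4 = 1693 W m⁻²; the top layer radiates at T_e = 415.7 K.
For an N-layer opaque stack, T_s⁴ = (N+1)T_e⁴, hence T_s = (5)^(1/4)×415.7 K = 621.6 K.

622 K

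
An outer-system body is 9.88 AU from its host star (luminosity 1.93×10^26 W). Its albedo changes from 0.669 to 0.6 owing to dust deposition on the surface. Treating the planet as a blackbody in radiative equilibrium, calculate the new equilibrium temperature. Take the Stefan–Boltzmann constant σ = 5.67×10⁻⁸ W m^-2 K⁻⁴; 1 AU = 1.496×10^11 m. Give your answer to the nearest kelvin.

d = 9.88 × 1.496×10^11 m = 1.478×10^12 m.
Flux at the orbit: S = L/(4πd²) = 1.93×10^26/(4π·(1.48×10^12)²) = 7.030 W m^-2.
With the new albedo, S(1−α₂)/4 = 0.7030 W m^-2, so T₂ = 59.34 K.

59 K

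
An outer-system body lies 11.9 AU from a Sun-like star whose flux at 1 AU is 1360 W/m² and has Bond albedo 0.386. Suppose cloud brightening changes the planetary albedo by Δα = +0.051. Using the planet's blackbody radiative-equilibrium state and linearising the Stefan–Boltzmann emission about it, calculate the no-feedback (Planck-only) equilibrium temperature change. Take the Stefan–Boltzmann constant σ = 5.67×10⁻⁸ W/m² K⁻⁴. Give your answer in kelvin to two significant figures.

Irradiance scales as 1/d², so S = 1360 W/m² × (1/11.9)² = 9.604 W/m².
Reference equilibrium: T_e = [S(1−α)/(4σ)]^(1/4) = 71.41 K.
The change in absorbed flux is Δ[S(1−α)/4] = −SΔα/4 = -0.1224 W/m².
Planck response: λ_P = 4σT_e³ = 4·5.67×10⁻⁸·(71.41)³ = 0.08258 W/m²/K.
Hence the no-feedback warming is ΔF/(4σT_e³) = -1.48 K.

-1.5 K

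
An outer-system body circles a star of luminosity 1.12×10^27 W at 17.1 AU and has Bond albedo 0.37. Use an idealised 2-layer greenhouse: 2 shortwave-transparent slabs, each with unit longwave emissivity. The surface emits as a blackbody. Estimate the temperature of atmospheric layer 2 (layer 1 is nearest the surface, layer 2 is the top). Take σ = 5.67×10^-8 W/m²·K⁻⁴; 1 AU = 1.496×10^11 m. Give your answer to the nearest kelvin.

78 K

d = 17.1 × 1.496×10^11 m = 2.558×10^12 m.
Flux at the orbit: S = L/(4πd²) = 1.12×10^27/(4π·(2.56×10^12)²) = 13.62 W/m².
Top-of-atmosphere balance: σT_e⁴ = S(1−α)/4 = 2.145 W/m² → T_e = 78.43 K.
The net upward flux σT_e⁴ is constant between every pair of levels, so T_k⁴ = (N+1−k)T_e⁴.
T_2 = (1)^(1/4)·78.43 = 78.43 K.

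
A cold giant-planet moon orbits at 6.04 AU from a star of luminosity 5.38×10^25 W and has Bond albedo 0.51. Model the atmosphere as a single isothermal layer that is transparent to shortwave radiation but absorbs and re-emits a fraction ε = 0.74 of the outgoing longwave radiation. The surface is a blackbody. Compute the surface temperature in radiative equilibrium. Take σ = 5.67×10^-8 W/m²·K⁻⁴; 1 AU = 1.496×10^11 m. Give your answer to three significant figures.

Orbital distance: d = 6.04 AU = 9.036×10^11 m.
S = L/(4πd²) = 5.244 W/m².
Effective emission temperature (TOA balance): σT_e⁴ = S(1−α)/4 = 0.6423 W/m² → T_e = 58.02 K.
The surface balance (absorbed SW + ε·downward IR = σT_s⁴) with T_a⁴ = T_s⁴/2 reduces to T_s = T_e·[2/(2−ε)]^¼ = 65.12 K.

65.1 kelvin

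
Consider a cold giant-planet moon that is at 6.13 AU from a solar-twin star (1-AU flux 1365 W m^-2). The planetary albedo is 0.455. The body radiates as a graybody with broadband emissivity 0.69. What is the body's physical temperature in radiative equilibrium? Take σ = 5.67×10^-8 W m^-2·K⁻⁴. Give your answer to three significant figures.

By the inverse-square law, S = 1365/6.13² = 36.33 W m^-2.
The planet absorbs (1−α)S over its disc πR² and re-emits over 4πR², so the mean absorbed flux is (1−0.455)·36.33/4 = 4.949 W m^-2.
Equating to εσT⁴ with ε = 0.69: T = (4.949/0.69σ)^(1/4) = 106.1 K.

106 kelvin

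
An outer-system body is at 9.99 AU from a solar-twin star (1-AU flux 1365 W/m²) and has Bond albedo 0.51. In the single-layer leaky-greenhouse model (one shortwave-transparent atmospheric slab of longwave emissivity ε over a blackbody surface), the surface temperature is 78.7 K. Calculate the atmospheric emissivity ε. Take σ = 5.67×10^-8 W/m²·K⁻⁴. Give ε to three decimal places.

By the inverse-square law, S = 1365/9.99² = 13.68 W/m².
TOA balance gives T_e = 73.73 K.
Inverting T_s⁴ = 2T_e⁴/(2−ε): (T_e/T_s)⁴ = 0.7703, so ε = 2(1 − 0.7703) = 0.4594.

0.459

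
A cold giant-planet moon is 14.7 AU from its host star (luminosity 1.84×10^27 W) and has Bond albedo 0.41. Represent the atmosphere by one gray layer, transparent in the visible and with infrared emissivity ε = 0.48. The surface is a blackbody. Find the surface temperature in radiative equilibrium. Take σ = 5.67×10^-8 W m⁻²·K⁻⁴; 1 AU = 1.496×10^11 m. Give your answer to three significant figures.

101 K

Orbital distance: d = 14.7 AU = 2.199×10^12 m.
S = L/(4πd²) = 30.28 W m⁻².
At the top of the atmosphere, σT_e⁴ = S(1−α)/4 = 4.466 W m⁻², giving T_e = 94.21 K.
For a single slab of emissivity ε, T_s⁴ = 2T_e⁴/(2−ε); thus T_s = 94.21·(1.316)^(1/4) = 100.9 K.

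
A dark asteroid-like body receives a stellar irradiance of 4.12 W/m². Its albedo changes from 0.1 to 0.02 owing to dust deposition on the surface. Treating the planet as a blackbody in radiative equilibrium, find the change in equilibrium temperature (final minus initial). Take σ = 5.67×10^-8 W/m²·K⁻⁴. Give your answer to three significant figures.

With α = 0.1, T₁ = 63.59 K.
After:  T₂ = [4.120·0.98/(4σ)]^(1/4) = 64.96 K.
ΔT = T₂ − T₁ = 1.368 K.

1.37 K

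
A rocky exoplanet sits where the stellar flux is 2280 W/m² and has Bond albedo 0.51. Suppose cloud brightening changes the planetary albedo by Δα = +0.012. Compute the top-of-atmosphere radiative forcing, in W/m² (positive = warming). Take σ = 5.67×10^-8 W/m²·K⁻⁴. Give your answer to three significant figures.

-6.84 W/m²

The change in absorbed flux is Δ[S(1−α)/4] = −SΔα/4 = -6.840 W/m².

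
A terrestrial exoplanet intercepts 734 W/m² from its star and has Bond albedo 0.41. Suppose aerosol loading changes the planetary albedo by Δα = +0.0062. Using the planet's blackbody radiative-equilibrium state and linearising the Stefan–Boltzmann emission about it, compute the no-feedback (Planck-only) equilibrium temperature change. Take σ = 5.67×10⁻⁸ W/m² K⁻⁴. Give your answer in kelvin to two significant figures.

-0.55 kelvin

The baseline emission temperature is T_e = 209.0 K.
TOA radiative forcing: ΔF = −S·Δα/4 = −734.0·(+0.0062)/4 = -1.138 W/m².
Planck response: λ_P = 4σT_e³ = 4·5.67×10⁻⁸·(209.0)³ = 2.072 W/m²/K.
ΔT₀ = ΔF/λ_P = -1.138/2.072 = -0.549 K.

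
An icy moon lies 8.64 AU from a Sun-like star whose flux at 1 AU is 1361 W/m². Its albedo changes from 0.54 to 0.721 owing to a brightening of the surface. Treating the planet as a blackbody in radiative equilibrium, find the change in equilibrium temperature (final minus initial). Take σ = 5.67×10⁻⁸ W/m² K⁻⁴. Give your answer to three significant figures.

Irradiance scales as 1/d², so S = 1361 W/m² × (1/8.64)² = 18.23 W/m².
Initial: T₁ = [S(1−0.54)/(4σ)]^(1/4) = 77.98 K.
With α = 0.721, T₂ = 68.82 K.
Change: 68.82 − 77.98 = -9.163 K.

-9.16 K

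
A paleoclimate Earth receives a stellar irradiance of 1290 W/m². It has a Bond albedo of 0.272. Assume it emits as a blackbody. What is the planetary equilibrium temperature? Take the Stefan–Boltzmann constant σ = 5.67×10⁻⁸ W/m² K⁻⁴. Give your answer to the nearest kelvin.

254 K

Averaging over the sphere, the absorbed flux is S(1−α)/4 = 234.8 W/m².
Set σT⁴ = 234.8 → T = (234.8/σ)^(1/4) = 253.7 K.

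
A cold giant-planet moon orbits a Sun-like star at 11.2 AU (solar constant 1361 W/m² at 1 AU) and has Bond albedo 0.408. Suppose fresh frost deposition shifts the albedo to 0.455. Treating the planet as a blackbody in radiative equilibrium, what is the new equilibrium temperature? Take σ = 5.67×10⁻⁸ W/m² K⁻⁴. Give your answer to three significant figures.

71.5 K

Irradiance scales as 1/d², so S = 1361 W/m² × (1/11.2)² = 10.85 W/m².
New equilibrium: T₂ = [(1−0.455)·10.85/(4σ)]^(1/4) = 71.46 K.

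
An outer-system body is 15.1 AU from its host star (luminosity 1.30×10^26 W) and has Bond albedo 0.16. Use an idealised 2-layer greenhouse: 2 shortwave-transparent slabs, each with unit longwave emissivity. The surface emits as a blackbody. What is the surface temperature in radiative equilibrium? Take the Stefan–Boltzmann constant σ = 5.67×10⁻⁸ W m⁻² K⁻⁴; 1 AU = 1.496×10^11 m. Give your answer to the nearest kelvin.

Orbital distance: d = 15.1 AU = 2.259×10^12 m.
Flux at the orbit: S = L/(4πd²) = 1.30×10^26/(4π·(2.26×10^12)²) = 2.027 W m⁻².
OLR = S(1−α)/4 = 0.4257 W m⁻²; the top layer radiates at T_e = 52.35 K.
With N = 2 opaque layers, T_s = (N+1)^(1/4)·T_e = 3^(1/4)·52.35 = 68.89 K.

69 K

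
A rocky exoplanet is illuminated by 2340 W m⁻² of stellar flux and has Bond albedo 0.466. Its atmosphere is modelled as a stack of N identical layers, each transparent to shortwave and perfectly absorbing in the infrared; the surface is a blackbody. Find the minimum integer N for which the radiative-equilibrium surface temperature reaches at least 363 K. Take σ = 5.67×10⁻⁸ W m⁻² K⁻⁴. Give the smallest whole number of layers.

3

The effective emission temperature is T_e = [S(1−α)/(4σ)]^¼ = 272.4 K.
T_s = (N+1)^(1/4)·T_e ≥ 363 K requires N+1 ≥ (T_s/T_e)⁴ = (363/272.4)⁴ = 3.151.
Rounding up, N = 3.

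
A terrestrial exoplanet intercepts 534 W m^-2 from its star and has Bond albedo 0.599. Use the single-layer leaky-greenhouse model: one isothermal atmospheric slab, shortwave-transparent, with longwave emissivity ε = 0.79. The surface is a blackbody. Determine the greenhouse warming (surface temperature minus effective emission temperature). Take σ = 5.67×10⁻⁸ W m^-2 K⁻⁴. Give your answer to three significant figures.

23.5 kelvin

Effective emission temperature (TOA balance): σT_e⁴ = S(1−α)/4 = 53.53 W m^-2 → T_e = 175.3 K.
The surface balance (absorbed SW + ε·downward IR = σT_s⁴) with T_a⁴ = T_s⁴/2 reduces to T_s = T_e·[2/(2−ε)]^¼ = 198.8 K.
Greenhouse warming: T_s − T_e = 23.47 K.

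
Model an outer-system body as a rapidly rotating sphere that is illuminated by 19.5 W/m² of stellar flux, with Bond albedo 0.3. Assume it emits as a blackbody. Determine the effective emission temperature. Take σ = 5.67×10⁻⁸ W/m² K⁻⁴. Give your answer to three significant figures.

Absorbed flux (global mean): S(1−α)/4 = 19.50·0.7/4 = 3.412 W/m².
In equilibrium σT⁴ equals this, so T = 88.08 K.

88.1 K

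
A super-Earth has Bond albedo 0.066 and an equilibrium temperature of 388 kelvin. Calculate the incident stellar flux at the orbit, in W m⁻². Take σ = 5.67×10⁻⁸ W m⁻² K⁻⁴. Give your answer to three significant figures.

Invert the energy balance for S: S = 4σT⁴/(1−α).
The emitted flux is σT⁴ = 1285 W m⁻².
S = 4·1285/0.934 = 5503 W m⁻².

5500 W m⁻²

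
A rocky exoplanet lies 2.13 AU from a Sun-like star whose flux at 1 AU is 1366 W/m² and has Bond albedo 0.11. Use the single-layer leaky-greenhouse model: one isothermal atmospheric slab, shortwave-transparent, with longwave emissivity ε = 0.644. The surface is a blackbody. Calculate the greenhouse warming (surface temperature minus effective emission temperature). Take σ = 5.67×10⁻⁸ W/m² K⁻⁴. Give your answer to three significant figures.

Irradiance scales as 1/d², so S = 1366 W/m² × (1/2.13)² = 301.1 W/m².
At the top of the atmosphere, σT_e⁴ = S(1−α)/4 = 66.99 W/m², giving T_e = 185.4 K.
The surface balance (absorbed SW + ε·downward IR = σT_s⁴) with T_a⁴ = T_s⁴/2 reduces to T_s = T_e·[2/(2−ε)]^¼ = 204.3 K.
Greenhouse warming: T_s − T_e = 18.92 K.

18.9 K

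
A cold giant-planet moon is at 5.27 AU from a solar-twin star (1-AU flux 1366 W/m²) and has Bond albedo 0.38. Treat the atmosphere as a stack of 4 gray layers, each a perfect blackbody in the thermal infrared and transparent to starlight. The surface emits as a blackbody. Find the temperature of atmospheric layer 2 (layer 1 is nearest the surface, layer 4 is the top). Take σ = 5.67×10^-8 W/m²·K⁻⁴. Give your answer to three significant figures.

142 K

Irradiance scales as 1/d², so S = 1366 W/m² × (1/5.27)² = 49.18 W/m².
The effective emission temperature is T_e = [S(1−α)/(4σ)]^¼ = 107.7 K.
Each opaque layer satisfies 2T_j⁴ = T_{j−1}⁴ + T_{j+1}⁴, giving T_k⁴ = (N+1−k)T_e⁴.
T_2 = (3)^(1/4)·107.7 = 141.7 K.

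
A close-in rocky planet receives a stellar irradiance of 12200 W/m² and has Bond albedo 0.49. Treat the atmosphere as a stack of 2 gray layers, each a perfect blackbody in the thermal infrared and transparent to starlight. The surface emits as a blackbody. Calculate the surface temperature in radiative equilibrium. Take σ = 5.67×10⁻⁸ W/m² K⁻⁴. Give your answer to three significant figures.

OLR = S(1−α)/4 = 1556 W/m²; the top layer radiates at T_e = 407.0 K.
For an N-layer opaque stack, T_s⁴ = (N+1)T_e⁴, hence T_s = (3)^(1/4)×407.0 K = 535.6 K.

536 K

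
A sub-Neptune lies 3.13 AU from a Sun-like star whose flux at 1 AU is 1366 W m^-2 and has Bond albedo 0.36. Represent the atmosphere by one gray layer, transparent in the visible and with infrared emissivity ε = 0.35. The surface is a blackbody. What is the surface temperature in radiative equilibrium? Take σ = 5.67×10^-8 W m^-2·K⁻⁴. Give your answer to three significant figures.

148 K

Flux at the orbit: S = 1366/(3.13)² = 139.4 W m^-2.
At the top of the atmosphere, σT_e⁴ = S(1−α)/4 = 22.31 W m^-2, giving T_e = 140.8 K.
Surface balance with a leaky layer gives σT_s⁴ = σT_e⁴·2/(2−ε), so T_s = T_e·[2/(2−0.35)]^(1/4) = 147.8 K.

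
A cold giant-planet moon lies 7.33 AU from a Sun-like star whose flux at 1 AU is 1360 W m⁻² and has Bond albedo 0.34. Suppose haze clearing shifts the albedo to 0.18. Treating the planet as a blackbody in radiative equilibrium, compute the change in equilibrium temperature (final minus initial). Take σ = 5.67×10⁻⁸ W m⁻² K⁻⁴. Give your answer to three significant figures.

5.17 kelvin

Flux at the orbit: S = 1360/(7.33)² = 25.31 W m⁻².
Before: T₁ = [25.31·0.66/(4σ)]^(1/4) = 92.64 K.
With α = 0.18, T₂ = 97.81 K.
ΔT = T₂ − T₁ = 5.166 K.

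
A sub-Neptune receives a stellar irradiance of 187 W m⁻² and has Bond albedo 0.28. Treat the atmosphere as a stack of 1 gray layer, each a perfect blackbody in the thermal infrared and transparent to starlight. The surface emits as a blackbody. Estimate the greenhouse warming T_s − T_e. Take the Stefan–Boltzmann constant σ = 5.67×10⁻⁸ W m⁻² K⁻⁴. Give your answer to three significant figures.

29.5 K

OLR = S(1−α)/4 = 33.66 W m⁻²; the top layer radiates at T_e = 156.1 K.
T_s = (N+1)^(1/4)·T_e = 185.6 K.
So the greenhouse effect raises the surface by 185.6 − 156.1 = 29.53 K.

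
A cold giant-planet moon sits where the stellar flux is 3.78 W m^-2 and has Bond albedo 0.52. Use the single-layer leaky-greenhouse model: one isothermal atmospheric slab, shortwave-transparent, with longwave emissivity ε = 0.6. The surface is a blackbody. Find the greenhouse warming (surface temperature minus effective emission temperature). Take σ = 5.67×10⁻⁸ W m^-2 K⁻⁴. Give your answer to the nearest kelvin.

5 K

The planet radiates to space at T_e = [S(1−α)/(4σ)]^(1/4) = 53.18 K.
The surface balance (absorbed SW + ε·downward IR = σT_s⁴) with T_a⁴ = T_s⁴/2 reduces to T_s = T_e·[2/(2−ε)]^¼ = 58.14 K.
Greenhouse warming: T_s − T_e = 4.960 K.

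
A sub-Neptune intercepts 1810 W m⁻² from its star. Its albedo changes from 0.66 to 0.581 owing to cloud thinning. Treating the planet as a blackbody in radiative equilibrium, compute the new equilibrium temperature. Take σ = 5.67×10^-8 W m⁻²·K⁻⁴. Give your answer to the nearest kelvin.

New equilibrium: T₂ = [(1−0.581)·1810/(4σ)]^(1/4) = 240.5 K.

240 K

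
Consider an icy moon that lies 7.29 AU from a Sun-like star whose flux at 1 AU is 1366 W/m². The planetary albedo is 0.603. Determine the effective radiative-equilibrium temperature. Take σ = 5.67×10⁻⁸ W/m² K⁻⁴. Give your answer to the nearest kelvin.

Flux at the orbit: S = 1366/(7.29)² = 25.70 W/m².
Averaging over the sphere, the absorbed flux is S(1−α)/4 = 2.551 W/m².
Set σT⁴ = 2.551 → T = (2.551/σ)^(1/4) = 81.90 K.

82 K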